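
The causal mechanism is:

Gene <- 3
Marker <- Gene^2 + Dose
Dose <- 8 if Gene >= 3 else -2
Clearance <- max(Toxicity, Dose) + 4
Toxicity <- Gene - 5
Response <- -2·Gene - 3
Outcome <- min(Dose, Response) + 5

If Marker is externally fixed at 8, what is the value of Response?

The intervention breaks the incoming arrows to Marker: Marker <- Gene^2 + Dose no longer applies, and Marker = 8.
Response is not downstream of the intervention, so its value is determined by the original equations.
Response = -2·Gene - 3  [with Gene=3]  = -9

-9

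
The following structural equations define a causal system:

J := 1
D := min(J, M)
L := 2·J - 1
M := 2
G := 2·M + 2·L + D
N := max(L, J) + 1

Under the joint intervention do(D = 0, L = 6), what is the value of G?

Setting D = 0, L = 6 by intervention discards those variables' equations.
G = 2·M + 2·L + D  [with M=2, L=6, D=0]  = 16

16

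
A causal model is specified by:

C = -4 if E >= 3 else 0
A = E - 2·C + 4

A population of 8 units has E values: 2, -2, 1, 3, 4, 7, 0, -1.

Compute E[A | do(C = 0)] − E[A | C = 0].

Under do(C=0), C's equation is replaced by C=0 for every unit. Per-unit A: 6, 2, 5, 7, 8, 11, 4, 3. Mean = 5.75.
Observing C=0 restricts to units where C's equation naturally yields 0: E ∈ {2, -2, 1, 0, -1}. In that subpopulation A = 6, 2, 5, 4, 3, mean 4.
Difference = 5.75 − 4 = 1.75.

1.75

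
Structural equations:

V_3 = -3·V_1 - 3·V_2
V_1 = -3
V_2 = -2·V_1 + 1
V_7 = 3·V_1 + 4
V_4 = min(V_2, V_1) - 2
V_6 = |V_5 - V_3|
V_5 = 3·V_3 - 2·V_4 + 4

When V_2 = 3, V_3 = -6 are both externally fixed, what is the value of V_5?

Under do(V_2 = 3, V_3 = -6), each intervened variable's structural equation is replaced by its fixed value.
V_4 = min(V_2, V_1) - 2  [with V_2=3, V_1=-3]  = -5
V_5 = 3·V_3 - 2·V_4 + 4  [with V_3=-6, V_4=-5]  = -4

-4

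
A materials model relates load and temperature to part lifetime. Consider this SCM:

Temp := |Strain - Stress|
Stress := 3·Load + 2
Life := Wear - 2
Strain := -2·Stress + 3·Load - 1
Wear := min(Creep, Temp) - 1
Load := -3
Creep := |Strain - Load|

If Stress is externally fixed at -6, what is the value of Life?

2

Under do(Stress=-6), the mechanism Stress := 3·Load + 2 is discarded; Stress is fixed at -6.
Strain = -2·Stress + 3·Load - 1  [with Stress=-6, Load=-3]  = 2
Temp = |Strain - Stress|  [with Strain=2, Stress=-6]  = 8
Creep = |Strain - Load|  [with Strain=2, Load=-3]  = 5
Wear = min(Creep, Temp) - 1  [with Creep=5, Temp=8]  = 4
Life = Wear - 2  [with Wear=4]  = 2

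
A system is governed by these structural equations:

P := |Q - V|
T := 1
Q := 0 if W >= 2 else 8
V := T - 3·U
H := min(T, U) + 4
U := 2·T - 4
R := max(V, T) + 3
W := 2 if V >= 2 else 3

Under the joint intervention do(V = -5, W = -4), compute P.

13

Setting V = -5, W = -4 by intervention discards those variables' equations.
Q = 0 if W >= 2 else 8  [with W=-4]  = 8
P = |Q - V|  [with Q=8, V=-5]  = 13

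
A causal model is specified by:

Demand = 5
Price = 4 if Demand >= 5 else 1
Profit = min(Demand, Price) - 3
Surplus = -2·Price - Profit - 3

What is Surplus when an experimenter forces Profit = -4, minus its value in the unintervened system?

The intervention breaks the incoming arrows to Profit: Profit = min(Demand, Price) - 3 no longer applies, and Profit = -4.
Price = 4 if Demand >= 5 else 1  [with Demand=5]  = 4
Surplus = -2·Price - Profit - 3  [with Price=4, Profit=-4]  = -7
Without intervention: Price = 4 if Demand >= 5 else 1  [with Demand=5]  = 4; Profit = min(Demand, Price) - 3  [with Demand=5, Price=4]  = 1; Surplus = -2·Price - Profit - 3  [with Price=4, Profit=1]  = -12.
Change = -7 − (-12) = 5.

5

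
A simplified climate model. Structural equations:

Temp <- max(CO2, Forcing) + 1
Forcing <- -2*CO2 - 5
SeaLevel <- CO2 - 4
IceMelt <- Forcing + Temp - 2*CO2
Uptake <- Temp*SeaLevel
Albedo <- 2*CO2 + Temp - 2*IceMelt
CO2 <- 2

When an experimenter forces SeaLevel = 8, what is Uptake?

24

Intervening sets SeaLevel = 8 and removes its equation (SeaLevel <- CO2 - 4).
Forcing = -2*CO2 - 5  [with CO2=2]  = -9
Temp = max(CO2, Forcing) + 1  [with CO2=2, Forcing=-9]  = 3
Uptake = Temp*SeaLevel  [with Temp=3, SeaLevel=8]  = 24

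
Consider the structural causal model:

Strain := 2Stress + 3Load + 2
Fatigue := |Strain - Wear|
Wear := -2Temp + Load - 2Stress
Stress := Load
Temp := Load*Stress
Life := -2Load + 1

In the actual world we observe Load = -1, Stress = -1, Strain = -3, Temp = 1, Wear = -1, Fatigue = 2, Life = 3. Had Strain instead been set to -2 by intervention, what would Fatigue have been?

The intervention breaks the incoming arrows to Strain: Strain := 2Stress + 3Load + 2 no longer applies, and Strain = -2.
Stress = Load  [with Load=-1]  = -1
Temp = Load*Stress  [with Load=-1, Stress=-1]  = 1
Wear = -2Temp + Load - 2Stress  [with Temp=1, Load=-1, Stress=-1]  = -1
Fatigue = |Strain - Wear|  [with Strain=-2, Wear=-1]  = 1

1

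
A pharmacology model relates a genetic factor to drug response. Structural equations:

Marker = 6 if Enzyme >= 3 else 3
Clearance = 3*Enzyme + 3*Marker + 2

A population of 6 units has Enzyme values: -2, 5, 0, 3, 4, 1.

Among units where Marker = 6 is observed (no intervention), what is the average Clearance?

Observing Marker=6 restricts to units where Marker's equation naturally yields 6: Enzyme ∈ {5, 3, 4}. In that subpopulation Clearance = 35, 29, 32, mean 32.

32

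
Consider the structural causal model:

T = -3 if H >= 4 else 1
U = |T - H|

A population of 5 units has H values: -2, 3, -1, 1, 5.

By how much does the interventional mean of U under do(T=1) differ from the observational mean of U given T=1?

0.45

The intervention sets T=1 in all 5 units regardless of H. Recomputing U per unit gives 3, 2, 2, 0, 4; average 2.2.
Conditioning on T=1 selects the 4 unit(s) with H ∈ {-2, 3, -1, 1}. Their U values: 3, 2, 2, 0. Mean = 1.75.
Difference = 2.2 − 1.75 = 0.45.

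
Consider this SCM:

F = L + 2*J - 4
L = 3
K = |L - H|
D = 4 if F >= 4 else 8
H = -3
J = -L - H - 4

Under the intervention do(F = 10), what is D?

4

Under do(F=10), the mechanism F = L + 2*J - 4 is discarded; F is fixed at 10.
D = 4 if F >= 4 else 8  [with F=10]  = 4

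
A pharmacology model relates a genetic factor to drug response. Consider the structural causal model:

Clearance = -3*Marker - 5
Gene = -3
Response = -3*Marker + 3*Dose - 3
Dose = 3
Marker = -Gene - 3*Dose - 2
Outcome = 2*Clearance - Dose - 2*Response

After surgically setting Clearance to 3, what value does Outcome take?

The intervention breaks the incoming arrows to Clearance: Clearance = -3*Marker - 5 no longer applies, and Clearance = 3.
Marker = -Gene - 3*Dose - 2  [with Gene=-3, Dose=3]  = -8
Response = -3*Marker + 3*Dose - 3  [with Marker=-8, Dose=3]  = 30
Outcome = 2*Clearance - Dose - 2*Response  [with Clearance=3, Dose=3, Response=30]  = -57

-57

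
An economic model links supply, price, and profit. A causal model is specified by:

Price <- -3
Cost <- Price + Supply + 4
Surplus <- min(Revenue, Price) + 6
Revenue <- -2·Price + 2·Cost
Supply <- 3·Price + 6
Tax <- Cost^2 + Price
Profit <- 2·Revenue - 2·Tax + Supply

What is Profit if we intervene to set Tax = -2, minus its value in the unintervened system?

The intervention breaks the incoming arrows to Tax: Tax <- Cost^2 + Price no longer applies, and Tax = -2.
Supply = 3·Price + 6  [with Price=-3]  = -3
Cost = Price + Supply + 4  [with Price=-3, Supply=-3]  = -2
Revenue = -2·Price + 2·Cost  [with Price=-3, Cost=-2]  = 2
Profit = 2·Revenue - 2·Tax + Supply  [with Revenue=2, Tax=-2, Supply=-3]  = 5
Without intervention: Supply = 3·Price + 6  [with Price=-3]  = -3; Cost = Price + Supply + 4  [with Price=-3, Supply=-3]  = -2; Revenue = -2·Price + 2·Cost  [with Price=-3, Cost=-2]  = 2; Tax = Cost^2 + Price  [with Cost=-2, Price=-3]  = 1; Profit = 2·Revenue - 2·Tax + Supply  [with Revenue=2, Tax=1, Supply=-3]  = -1.
Change = 5 − (-1) = 6.

6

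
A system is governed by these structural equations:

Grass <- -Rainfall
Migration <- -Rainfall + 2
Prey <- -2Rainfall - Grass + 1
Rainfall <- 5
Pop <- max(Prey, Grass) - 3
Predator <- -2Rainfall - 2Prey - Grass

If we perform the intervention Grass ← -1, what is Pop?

-4

Under do(Grass=-1), the mechanism Grass <- -Rainfall is discarded; Grass is fixed at -1.
Prey = -2Rainfall - Grass + 1  [with Rainfall=5, Grass=-1]  = -8
Pop = max(Prey, Grass) - 3  [with Prey=-8, Grass=-1]  = -4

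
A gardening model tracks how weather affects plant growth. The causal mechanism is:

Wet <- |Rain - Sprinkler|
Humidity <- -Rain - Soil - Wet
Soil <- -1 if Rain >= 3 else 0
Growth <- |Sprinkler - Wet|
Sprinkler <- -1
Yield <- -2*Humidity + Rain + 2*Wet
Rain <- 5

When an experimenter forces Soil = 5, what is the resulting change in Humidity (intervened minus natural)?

The intervention breaks the incoming arrows to Soil: Soil <- -1 if Rain >= 3 else 0 no longer applies, and Soil = 5.
Wet = |Rain - Sprinkler|  [with Rain=5, Sprinkler=-1]  = 6
Humidity = -Rain - Soil - Wet  [with Rain=5, Soil=5, Wet=6]  = -16
Without intervention: Soil = -1 if Rain >= 3 else 0  [with Rain=5]  = -1; Wet = |Rain - Sprinkler|  [with Rain=5, Sprinkler=-1]  = 6; Humidity = -Rain - Soil - Wet  [with Rain=5, Soil=-1, Wet=6]  = -10.
Change = -16 − (-10) = -6.

-6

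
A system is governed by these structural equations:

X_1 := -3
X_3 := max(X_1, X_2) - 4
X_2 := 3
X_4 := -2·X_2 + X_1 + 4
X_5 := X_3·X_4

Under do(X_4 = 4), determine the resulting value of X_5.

Intervening sets X_4 = 4 and removes its equation (X_4 := -2·X_2 + X_1 + 4).
X_3 = max(X_1, X_2) - 4  [with X_1=-3, X_2=3]  = -1
X_5 = X_3·X_4  [with X_3=-1, X_4=4]  = -4

-4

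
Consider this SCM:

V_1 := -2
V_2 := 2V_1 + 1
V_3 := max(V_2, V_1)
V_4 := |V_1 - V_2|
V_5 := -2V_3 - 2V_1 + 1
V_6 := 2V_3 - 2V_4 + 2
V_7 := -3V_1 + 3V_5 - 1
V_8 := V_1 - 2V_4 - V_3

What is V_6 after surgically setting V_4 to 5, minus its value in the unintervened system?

-8

Under do(V_4=5), the mechanism V_4 := |V_1 - V_2| is discarded; V_4 is fixed at 5.
V_2 = 2V_1 + 1  [with V_1=-2]  = -3
V_3 = max(V_2, V_1)  [with V_2=-3, V_1=-2]  = -2
V_6 = 2V_3 - 2V_4 + 2  [with V_3=-2, V_4=5]  = -12
Without intervention: V_2 = 2V_1 + 1  [with V_1=-2]  = -3; V_3 = max(V_2, V_1)  [with V_2=-3, V_1=-2]  = -2; V_4 = |V_1 - V_2|  [with V_1=-2, V_2=-3]  = 1; V_6 = 2V_3 - 2V_4 + 2  [with V_3=-2, V_4=1]  = -4.
Change = -12 − (-4) = -8.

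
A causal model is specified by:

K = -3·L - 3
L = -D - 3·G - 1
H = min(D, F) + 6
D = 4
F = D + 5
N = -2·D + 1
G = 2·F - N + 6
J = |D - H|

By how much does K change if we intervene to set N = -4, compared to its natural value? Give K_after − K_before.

-27

The intervention breaks the incoming arrows to N: N = -2·D + 1 no longer applies, and N = -4.
F = D + 5  [with D=4]  = 9
G = 2·F - N + 6  [with F=9, N=-4]  = 28
L = -D - 3·G - 1  [with D=4, G=28]  = -89
K = -3·L - 3  [with L=-89]  = 264
Without intervention: F = D + 5  [with D=4]  = 9; N = -2·D + 1  [with D=4]  = -7; G = 2·F - N + 6  [with F=9, N=-7]  = 31; L = -D - 3·G - 1  [with D=4, G=31]  = -98; K = -3·L - 3  [with L=-98]  = 291.
Change = 264 − 291 = -27.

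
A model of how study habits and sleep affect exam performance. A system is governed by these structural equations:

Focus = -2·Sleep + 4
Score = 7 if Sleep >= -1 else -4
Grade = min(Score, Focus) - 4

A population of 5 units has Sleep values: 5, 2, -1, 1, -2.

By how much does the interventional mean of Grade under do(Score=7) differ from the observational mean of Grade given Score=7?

Under do(Score=7), Score's equation is replaced by Score=7 for every unit. Per-unit Grade: -10, -4, 2, -2, 3. Mean = -2.2.
Conditioning on Score=7 selects the 4 unit(s) with Sleep ∈ {5, 2, -1, 1}. Their Grade values: -10, -4, 2, -2. Mean = -3.5.
Difference = -2.2 − (-3.5) = 1.3.

1.3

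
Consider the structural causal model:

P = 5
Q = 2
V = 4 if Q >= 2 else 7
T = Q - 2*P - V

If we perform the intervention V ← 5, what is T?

The intervention breaks the incoming arrows to V: V = 4 if Q >= 2 else 7 no longer applies, and V = 5.
T = Q - 2*P - V  [with Q=2, P=5, V=5]  = -13

-13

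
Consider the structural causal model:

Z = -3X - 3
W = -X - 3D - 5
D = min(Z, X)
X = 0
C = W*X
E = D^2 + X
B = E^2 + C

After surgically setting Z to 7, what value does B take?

0

Under do(Z=7), the mechanism Z = -3X - 3 is discarded; Z is fixed at 7.
D = min(Z, X)  [with Z=7, X=0]  = 0
W = -X - 3D - 5  [with X=0, D=0]  = -5
C = W*X  [with W=-5, X=0]  = 0
E = D^2 + X  [with D=0, X=0]  = 0
B = E^2 + C  [with E=0, C=0]  = 0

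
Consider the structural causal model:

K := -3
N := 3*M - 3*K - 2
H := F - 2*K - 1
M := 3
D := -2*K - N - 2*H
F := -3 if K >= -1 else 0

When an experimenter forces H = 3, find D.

-16

Under do(H=3), the mechanism H := F - 2*K - 1 is discarded; H is fixed at 3.
N = 3*M - 3*K - 2  [with M=3, K=-3]  = 16
D = -2*K - N - 2*H  [with K=-3, N=16, H=3]  = -16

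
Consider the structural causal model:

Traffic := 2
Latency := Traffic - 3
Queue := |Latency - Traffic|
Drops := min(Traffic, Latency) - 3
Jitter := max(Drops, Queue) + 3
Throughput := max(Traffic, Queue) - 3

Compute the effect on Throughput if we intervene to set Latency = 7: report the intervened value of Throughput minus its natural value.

Under do(Latency=7), the mechanism Latency := Traffic - 3 is discarded; Latency is fixed at 7.
Queue = |Latency - Traffic|  [with Latency=7, Traffic=2]  = 5
Throughput = max(Traffic, Queue) - 3  [with Traffic=2, Queue=5]  = 2
Without intervention: Latency = Traffic - 3  [with Traffic=2]  = -1; Queue = |Latency - Traffic|  [with Latency=-1, Traffic=2]  = 3; Throughput = max(Traffic, Queue) - 3  [with Traffic=2, Queue=3]  = 0.
Change = 2 − 0 = 2.

2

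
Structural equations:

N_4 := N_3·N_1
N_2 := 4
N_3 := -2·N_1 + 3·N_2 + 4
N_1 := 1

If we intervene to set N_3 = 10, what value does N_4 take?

10

The intervention breaks the incoming arrows to N_3: N_3 := -2·N_1 + 3·N_2 + 4 no longer applies, and N_3 = 10.
N_4 = N_3·N_1  [with N_3=10, N_1=1]  = 10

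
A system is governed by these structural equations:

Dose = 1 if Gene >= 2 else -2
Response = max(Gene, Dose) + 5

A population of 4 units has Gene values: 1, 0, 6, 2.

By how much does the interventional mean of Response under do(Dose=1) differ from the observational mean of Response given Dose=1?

do(Dose=1) breaks Dose's dependence on Gene. With Dose=1 fixed, Response across the units is 6, 6, 11, 7, mean 7.5.
Observing Dose=1 restricts to units where Dose's equation naturally yields 1: Gene ∈ {6, 2}. In that subpopulation Response = 11, 7, mean 9.
Difference = 7.5 − 9 = -1.5.

-1.5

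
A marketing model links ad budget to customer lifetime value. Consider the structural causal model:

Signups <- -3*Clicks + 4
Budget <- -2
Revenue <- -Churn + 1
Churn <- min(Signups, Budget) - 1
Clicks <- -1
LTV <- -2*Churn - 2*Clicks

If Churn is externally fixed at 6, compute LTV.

Under do(Churn=6), the mechanism Churn <- min(Signups, Budget) - 1 is discarded; Churn is fixed at 6.
LTV = -2*Churn - 2*Clicks  [with Churn=6, Clicks=-1]  = -10

-10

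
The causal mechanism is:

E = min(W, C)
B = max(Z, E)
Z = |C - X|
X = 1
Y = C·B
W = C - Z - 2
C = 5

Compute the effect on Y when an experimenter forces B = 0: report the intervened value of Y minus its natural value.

-20

Intervening sets B = 0 and removes its equation (B = max(Z, E)).
Y = C·B  [with C=5, B=0]  = 0
Without intervention: Z = |C - X|  [with C=5, X=1]  = 4; W = C - Z - 2  [with C=5, Z=4]  = -1; E = min(W, C)  [with W=-1, C=5]  = -1; B = max(Z, E)  [with Z=4, E=-1]  = 4; Y = C·B  [with C=5, B=4]  = 20.
Change = 0 − 20 = -20.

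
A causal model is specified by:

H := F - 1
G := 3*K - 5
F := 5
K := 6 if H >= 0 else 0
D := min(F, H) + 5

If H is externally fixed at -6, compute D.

Under do(H=-6), the mechanism H := F - 1 is discarded; H is fixed at -6.
D = min(F, H) + 5  [with F=5, H=-6]  = -1

-1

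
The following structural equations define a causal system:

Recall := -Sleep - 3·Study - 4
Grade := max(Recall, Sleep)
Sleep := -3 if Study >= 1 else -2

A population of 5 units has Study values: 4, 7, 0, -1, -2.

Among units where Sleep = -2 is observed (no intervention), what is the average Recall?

E[Recall|Sleep=-2] averages over only the 3 units with Sleep=-2 (Study = 0, -1, -2): Recall = -2, 1, 4, mean 1.

1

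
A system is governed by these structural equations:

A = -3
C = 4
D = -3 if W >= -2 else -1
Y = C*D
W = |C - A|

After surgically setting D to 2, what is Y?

Intervening sets D = 2 and removes its equation (D = -3 if W >= -2 else -1).
Y = C*D  [with C=4, D=2]  = 8

8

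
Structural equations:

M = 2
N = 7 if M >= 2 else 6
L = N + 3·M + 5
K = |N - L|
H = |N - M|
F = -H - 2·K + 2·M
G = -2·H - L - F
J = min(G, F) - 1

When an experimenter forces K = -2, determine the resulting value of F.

Under do(K=-2), the mechanism K = |N - L| is discarded; K is fixed at -2.
N = 7 if M >= 2 else 6  [with M=2]  = 7
H = |N - M|  [with N=7, M=2]  = 5
F = -H - 2·K + 2·M  [with H=5, K=-2, M=2]  = 3

3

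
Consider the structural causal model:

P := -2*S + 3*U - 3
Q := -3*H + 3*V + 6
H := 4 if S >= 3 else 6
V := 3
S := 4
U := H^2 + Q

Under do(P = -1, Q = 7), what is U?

23

Setting P = -1, Q = 7 by intervention discards those variables' equations.
H = 4 if S >= 3 else 6  [with S=4]  = 4
U = H^2 + Q  [with H=4, Q=7]  = 23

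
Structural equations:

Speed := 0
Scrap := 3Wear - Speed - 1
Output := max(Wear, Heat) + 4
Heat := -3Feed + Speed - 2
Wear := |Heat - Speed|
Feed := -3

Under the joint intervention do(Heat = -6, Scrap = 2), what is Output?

Setting Heat = -6, Scrap = 2 by intervention discards those variables' equations.
Wear = |Heat - Speed|  [with Heat=-6, Speed=0]  = 6
Output = max(Wear, Heat) + 4  [with Wear=6, Heat=-6]  = 10

10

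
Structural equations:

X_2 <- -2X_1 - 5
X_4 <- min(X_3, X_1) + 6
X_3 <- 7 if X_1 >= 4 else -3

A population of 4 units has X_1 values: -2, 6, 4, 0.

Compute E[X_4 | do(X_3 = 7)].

8

Every unit gets X_3=7 under the intervention. X_4 values become 4, 12, 10, 6; E[X_4|do(X_3=7)] = 8.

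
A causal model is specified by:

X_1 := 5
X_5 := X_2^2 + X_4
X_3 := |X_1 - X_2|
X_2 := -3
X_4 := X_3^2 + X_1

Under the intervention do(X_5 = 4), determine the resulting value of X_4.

69

The intervention breaks the incoming arrows to X_5: X_5 := X_2^2 + X_4 no longer applies, and X_5 = 4.
Since X_4 is not a descendant of the intervened variable, it is unaffected.
X_3 = |X_1 - X_2|  [with X_1=5, X_2=-3]  = 8
X_4 = X_3^2 + X_1  [with X_3=8, X_1=5]  = 69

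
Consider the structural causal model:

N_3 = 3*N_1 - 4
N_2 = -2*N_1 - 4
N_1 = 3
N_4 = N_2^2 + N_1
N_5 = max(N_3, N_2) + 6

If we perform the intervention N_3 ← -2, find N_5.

do(N_3=-2) replaces the equation N_3 = 3*N_1 - 4 with the constant N_3 = -2.
N_2 = -2*N_1 - 4  [with N_1=3]  = -10
N_5 = max(N_3, N_2) + 6  [with N_3=-2, N_2=-10]  = 4

4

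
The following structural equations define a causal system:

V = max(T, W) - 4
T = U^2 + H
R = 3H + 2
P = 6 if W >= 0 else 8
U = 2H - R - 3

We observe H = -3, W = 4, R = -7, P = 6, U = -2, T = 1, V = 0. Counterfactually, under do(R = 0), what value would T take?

78

The intervention breaks the incoming arrows to R: R = 3H + 2 no longer applies, and R = 0.
U = 2H - R - 3  [with H=-3, R=0]  = -9
T = U^2 + H  [with U=-9, H=-3]  = 78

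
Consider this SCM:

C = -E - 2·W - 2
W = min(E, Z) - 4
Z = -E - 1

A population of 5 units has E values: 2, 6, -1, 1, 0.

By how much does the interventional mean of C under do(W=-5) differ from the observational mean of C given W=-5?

-2.1

do(W=-5) breaks W's dependence on E. With W=-5 fixed, C across the units is 6, 2, 9, 7, 8, mean 6.4.
Observing W=-5 restricts to units where W's equation naturally yields -5: E ∈ {-1, 0}. In that subpopulation C = 9, 8, mean 8.5.
Difference = 6.4 − 8.5 = -2.1.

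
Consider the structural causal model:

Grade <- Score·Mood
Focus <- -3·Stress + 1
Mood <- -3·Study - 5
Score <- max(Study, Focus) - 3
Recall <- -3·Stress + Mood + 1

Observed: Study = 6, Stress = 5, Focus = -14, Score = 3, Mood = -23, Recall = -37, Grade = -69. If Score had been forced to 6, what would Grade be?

The intervention breaks the incoming arrows to Score: Score <- max(Study, Focus) - 3 no longer applies, and Score = 6.
Mood = -3·Study - 5  [with Study=6]  = -23
Grade = Score·Mood  [with Score=6, Mood=-23]  = -138

-138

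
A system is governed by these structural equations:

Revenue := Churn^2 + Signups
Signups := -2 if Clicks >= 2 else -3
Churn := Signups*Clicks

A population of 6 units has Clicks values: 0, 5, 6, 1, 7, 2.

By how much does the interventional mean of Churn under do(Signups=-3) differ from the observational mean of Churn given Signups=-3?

-9

Every unit gets Signups=-3 under the intervention. Churn values become 0, -15, -18, -3, -21, -6; E[Churn|do(Signups=-3)] = -10.5.
Conditioning on Signups=-3 selects the 2 unit(s) with Clicks ∈ {0, 1}. Their Churn values: 0, -3. Mean = -1.5.
Difference = -10.5 − (-1.5) = -9.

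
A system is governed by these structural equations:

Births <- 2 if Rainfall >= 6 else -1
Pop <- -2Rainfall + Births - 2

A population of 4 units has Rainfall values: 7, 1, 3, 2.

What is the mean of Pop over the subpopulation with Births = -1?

-7

Conditioning on Births=-1 selects the 3 unit(s) with Rainfall ∈ {1, 3, 2}. Their Pop values: -5, -9, -7. Mean = -7.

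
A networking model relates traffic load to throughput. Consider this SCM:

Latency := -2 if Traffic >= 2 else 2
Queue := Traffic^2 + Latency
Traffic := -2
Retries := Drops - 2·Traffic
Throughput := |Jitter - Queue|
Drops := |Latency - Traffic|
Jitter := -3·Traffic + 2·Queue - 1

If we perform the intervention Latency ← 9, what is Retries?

do(Latency=9) replaces the equation Latency := -2 if Traffic >= 2 else 2 with the constant Latency = 9.
Drops = |Latency - Traffic|  [with Latency=9, Traffic=-2]  = 11
Retries = Drops - 2·Traffic  [with Drops=11, Traffic=-2]  = 15

15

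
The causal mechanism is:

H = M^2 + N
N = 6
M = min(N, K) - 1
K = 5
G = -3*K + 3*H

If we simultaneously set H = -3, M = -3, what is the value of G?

-24

The joint intervention fixes H = -3, M = -3, removing each variable's own equation.
G = -3*K + 3*H  [with K=5, H=-3]  = -24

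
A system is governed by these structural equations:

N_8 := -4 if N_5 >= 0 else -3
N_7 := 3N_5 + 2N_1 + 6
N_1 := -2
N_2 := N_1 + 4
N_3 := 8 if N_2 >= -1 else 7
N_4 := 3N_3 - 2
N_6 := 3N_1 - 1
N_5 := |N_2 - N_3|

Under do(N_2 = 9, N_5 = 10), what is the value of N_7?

32

The joint intervention fixes N_2 = 9, N_5 = 10, removing each variable's own equation.
N_7 = 3N_5 + 2N_1 + 6  [with N_5=10, N_1=-2]  = 32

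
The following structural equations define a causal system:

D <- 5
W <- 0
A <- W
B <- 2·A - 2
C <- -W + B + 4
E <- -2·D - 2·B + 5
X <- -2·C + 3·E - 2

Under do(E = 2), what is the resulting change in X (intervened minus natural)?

9

Intervening sets E = 2 and removes its equation (E <- -2·D - 2·B + 5).
A = W  [with W=0]  = 0
B = 2·A - 2  [with A=0]  = -2
C = -W + B + 4  [with W=0, B=-2]  = 2
X = -2·C + 3·E - 2  [with C=2, E=2]  = 0
Without intervention: A = W  [with W=0]  = 0; B = 2·A - 2  [with A=0]  = -2; C = -W + B + 4  [with W=0, B=-2]  = 2; E = -2·D - 2·B + 5  [with D=5, B=-2]  = -1; X = -2·C + 3·E - 2  [with C=2, E=-1]  = -9.
Change = 0 − (-9) = 9.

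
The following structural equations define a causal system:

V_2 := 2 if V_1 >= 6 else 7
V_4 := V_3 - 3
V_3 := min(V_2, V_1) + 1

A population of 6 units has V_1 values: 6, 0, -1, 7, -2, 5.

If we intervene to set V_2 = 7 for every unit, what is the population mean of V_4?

0.5

Under do(V_2=7), V_2's equation is replaced by V_2=7 for every unit. Per-unit V_4: 4, -2, -3, 5, -4, 3. Mean = 0.5.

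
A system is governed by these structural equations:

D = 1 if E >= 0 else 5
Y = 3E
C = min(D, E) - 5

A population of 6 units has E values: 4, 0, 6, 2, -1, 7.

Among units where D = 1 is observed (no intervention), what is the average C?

-4.2

E[C|D=1] averages over only the 5 units with D=1 (E = 4, 0, 6, 2, 7): C = -4, -5, -4, -4, -4, mean -4.2.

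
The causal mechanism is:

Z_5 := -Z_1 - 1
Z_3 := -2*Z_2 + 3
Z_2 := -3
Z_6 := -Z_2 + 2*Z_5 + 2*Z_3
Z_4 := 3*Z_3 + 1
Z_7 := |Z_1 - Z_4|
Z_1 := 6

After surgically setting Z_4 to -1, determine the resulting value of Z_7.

7

The intervention breaks the incoming arrows to Z_4: Z_4 := 3*Z_3 + 1 no longer applies, and Z_4 = -1.
Z_7 = |Z_1 - Z_4|  [with Z_1=6, Z_4=-1]  = 7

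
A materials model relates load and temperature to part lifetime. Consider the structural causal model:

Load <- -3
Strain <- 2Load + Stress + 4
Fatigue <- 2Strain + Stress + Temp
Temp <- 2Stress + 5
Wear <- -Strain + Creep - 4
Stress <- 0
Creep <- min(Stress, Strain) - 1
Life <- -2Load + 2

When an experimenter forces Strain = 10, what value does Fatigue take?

25

The intervention breaks the incoming arrows to Strain: Strain <- 2Load + Stress + 4 no longer applies, and Strain = 10.
Temp = 2Stress + 5  [with Stress=0]  = 5
Fatigue = 2Strain + Stress + Temp  [with Strain=10, Stress=0, Temp=5]  = 25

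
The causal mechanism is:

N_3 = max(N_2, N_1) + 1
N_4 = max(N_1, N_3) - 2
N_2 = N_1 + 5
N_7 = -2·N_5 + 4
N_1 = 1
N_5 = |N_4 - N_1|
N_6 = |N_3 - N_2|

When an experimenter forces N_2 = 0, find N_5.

do(N_2=0) replaces the equation N_2 = N_1 + 5 with the constant N_2 = 0.
N_3 = max(N_2, N_1) + 1  [with N_2=0, N_1=1]  = 2
N_4 = max(N_1, N_3) - 2  [with N_1=1, N_3=2]  = 0
N_5 = |N_4 - N_1|  [with N_4=0, N_1=1]  = 1

1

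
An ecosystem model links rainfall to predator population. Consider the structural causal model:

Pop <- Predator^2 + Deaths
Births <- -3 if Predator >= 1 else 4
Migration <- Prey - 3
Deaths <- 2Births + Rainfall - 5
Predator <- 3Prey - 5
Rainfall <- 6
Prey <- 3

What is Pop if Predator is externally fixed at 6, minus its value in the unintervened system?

20

The intervention breaks the incoming arrows to Predator: Predator <- 3Prey - 5 no longer applies, and Predator = 6.
Births = -3 if Predator >= 1 else 4  [with Predator=6]  = -3
Deaths = 2Births + Rainfall - 5  [with Births=-3, Rainfall=6]  = -5
Pop = Predator^2 + Deaths  [with Predator=6, Deaths=-5]  = 31
Without intervention: Predator = 3Prey - 5  [with Prey=3]  = 4; Births = -3 if Predator >= 1 else 4  [with Predator=4]  = -3; Deaths = 2Births + Rainfall - 5  [with Births=-3, Rainfall=6]  = -5; Pop = Predator^2 + Deaths  [with Predator=4, Deaths=-5]  = 11.
Change = 31 − 11 = 20.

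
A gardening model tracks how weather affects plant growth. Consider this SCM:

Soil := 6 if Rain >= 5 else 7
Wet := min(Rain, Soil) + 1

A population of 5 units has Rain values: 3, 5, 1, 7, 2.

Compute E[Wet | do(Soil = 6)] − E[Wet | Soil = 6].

-2.1

Under do(Soil=6), Soil's equation is replaced by Soil=6 for every unit. Per-unit Wet: 4, 6, 2, 7, 3. Mean = 4.4.
Conditioning on Soil=6 selects the 2 unit(s) with Rain ∈ {5, 7}. Their Wet values: 6, 7. Mean = 6.5.
Difference = 4.4 − 6.5 = -2.1.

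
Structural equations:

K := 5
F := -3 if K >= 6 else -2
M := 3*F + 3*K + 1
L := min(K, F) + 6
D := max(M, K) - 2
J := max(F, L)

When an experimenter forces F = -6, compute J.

0

Under do(F=-6), the mechanism F := -3 if K >= 6 else -2 is discarded; F is fixed at -6.
L = min(K, F) + 6  [with K=5, F=-6]  = 0
J = max(F, L)  [with F=-6, L=0]  = 0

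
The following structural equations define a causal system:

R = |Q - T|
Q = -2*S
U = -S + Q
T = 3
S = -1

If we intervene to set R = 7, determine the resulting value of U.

3

Intervening sets R = 7 and removes its equation (R = |Q - T|).
No directed path runs from R to U, so U keeps its natural value.
Q = -2*S  [with S=-1]  = 2
U = -S + Q  [with S=-1, Q=2]  = 3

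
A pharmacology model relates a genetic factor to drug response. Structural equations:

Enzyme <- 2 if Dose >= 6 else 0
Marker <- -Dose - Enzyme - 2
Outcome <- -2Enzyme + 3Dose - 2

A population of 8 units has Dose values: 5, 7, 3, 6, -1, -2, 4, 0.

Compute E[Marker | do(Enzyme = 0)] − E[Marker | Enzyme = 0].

The intervention sets Enzyme=0 in all 8 units regardless of Dose. Recomputing Marker per unit gives -7, -9, -5, -8, -1, 0, -6, -2; average -4.75.
Observing Enzyme=0 restricts to units where Enzyme's equation naturally yields 0: Dose ∈ {5, 3, -1, -2, 4, 0}. In that subpopulation Marker = -7, -5, -1, 0, -6, -2, mean -3.5.
Difference = -4.75 − (-3.5) = -1.25.

-1.25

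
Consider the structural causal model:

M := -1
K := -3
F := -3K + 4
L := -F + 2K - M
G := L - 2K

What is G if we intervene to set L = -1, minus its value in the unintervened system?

17

Intervening sets L = -1 and removes its equation (L := -F + 2K - M).
G = L - 2K  [with L=-1, K=-3]  = 5
Without intervention: F = -3K + 4  [with K=-3]  = 13; L = -F + 2K - M  [with F=13, K=-3, M=-1]  = -18; G = L - 2K  [with L=-18, K=-3]  = -12.
Change = 5 − (-12) = 17.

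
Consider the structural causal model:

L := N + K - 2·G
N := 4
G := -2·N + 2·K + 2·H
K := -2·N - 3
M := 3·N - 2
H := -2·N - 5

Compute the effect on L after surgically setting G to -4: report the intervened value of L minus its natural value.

The intervention breaks the incoming arrows to G: G := -2·N + 2·K + 2·H no longer applies, and G = -4.
K = -2·N - 3  [with N=4]  = -11
L = N + K - 2·G  [with N=4, K=-11, G=-4]  = 1
Without intervention: K = -2·N - 3  [with N=4]  = -11; H = -2·N - 5  [with N=4]  = -13; G = -2·N + 2·K + 2·H  [with N=4, K=-11, H=-13]  = -56; L = N + K - 2·G  [with N=4, K=-11, G=-56]  = 105.
Change = 1 − 105 = -104.

-104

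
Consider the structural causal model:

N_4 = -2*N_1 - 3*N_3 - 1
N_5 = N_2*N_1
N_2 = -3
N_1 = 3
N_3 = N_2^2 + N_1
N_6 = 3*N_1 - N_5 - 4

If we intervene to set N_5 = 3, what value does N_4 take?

-43

The intervention breaks the incoming arrows to N_5: N_5 = N_2*N_1 no longer applies, and N_5 = 3.
Since N_4 is not a descendant of the intervened variable, it is unaffected.
N_3 = N_2^2 + N_1  [with N_2=-3, N_1=3]  = 12
N_4 = -2*N_1 - 3*N_3 - 1  [with N_1=3, N_3=12]  = -43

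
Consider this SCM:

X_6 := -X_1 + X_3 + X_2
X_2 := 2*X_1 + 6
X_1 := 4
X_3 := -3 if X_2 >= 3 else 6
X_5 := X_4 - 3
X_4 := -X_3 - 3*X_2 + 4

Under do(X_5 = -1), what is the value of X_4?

-35

The intervention breaks the incoming arrows to X_5: X_5 := X_4 - 3 no longer applies, and X_5 = -1.
Since X_4 is not a descendant of the intervened variable, it is unaffected.
X_2 = 2*X_1 + 6  [with X_1=4]  = 14
X_3 = -3 if X_2 >= 3 else 6  [with X_2=14]  = -3
X_4 = -X_3 - 3*X_2 + 4  [with X_3=-3, X_2=14]  = -35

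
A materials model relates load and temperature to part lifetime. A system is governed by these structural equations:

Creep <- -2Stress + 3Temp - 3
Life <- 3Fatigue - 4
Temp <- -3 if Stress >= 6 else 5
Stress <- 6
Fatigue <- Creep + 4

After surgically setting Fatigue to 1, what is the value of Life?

Intervening sets Fatigue = 1 and removes its equation (Fatigue <- Creep + 4).
Life = 3Fatigue - 4  [with Fatigue=1]  = -1

-1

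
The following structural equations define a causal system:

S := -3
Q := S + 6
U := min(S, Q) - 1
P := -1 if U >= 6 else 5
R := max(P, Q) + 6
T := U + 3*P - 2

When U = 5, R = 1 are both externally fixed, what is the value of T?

18

Setting U = 5, R = 1 by intervention discards those variables' equations.
P = -1 if U >= 6 else 5  [with U=5]  = 5
T = U + 3*P - 2  [with U=5, P=5]  = 18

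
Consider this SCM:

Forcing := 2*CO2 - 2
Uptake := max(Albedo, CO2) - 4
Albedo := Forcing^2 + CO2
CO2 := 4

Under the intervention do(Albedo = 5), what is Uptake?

1

The intervention breaks the incoming arrows to Albedo: Albedo := Forcing^2 + CO2 no longer applies, and Albedo = 5.
Uptake = max(Albedo, CO2) - 4  [with Albedo=5, CO2=4]  = 1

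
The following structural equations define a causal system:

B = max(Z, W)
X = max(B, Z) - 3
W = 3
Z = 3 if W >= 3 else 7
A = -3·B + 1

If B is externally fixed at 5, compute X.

2

do(B=5) replaces the equation B = max(Z, W) with the constant B = 5.
Z = 3 if W >= 3 else 7  [with W=3]  = 3
X = max(B, Z) - 3  [with B=5, Z=3]  = 2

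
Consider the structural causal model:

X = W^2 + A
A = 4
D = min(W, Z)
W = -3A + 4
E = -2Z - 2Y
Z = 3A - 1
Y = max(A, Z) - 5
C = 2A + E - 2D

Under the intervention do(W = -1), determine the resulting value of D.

-1

Intervening sets W = -1 and removes its equation (W = -3A + 4).
Z = 3A - 1  [with A=4]  = 11
D = min(W, Z)  [with W=-1, Z=11]  = -1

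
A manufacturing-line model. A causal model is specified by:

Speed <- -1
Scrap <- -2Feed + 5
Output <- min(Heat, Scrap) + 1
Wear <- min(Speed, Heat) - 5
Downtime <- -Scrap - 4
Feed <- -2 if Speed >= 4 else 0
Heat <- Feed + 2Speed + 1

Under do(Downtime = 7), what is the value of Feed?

0

Under do(Downtime=7), the mechanism Downtime <- -Scrap - 4 is discarded; Downtime is fixed at 7.
Feed is not downstream of the intervention, so its value is determined by the original equations.
Feed = -2 if Speed >= 4 else 0  [with Speed=-1]  = 0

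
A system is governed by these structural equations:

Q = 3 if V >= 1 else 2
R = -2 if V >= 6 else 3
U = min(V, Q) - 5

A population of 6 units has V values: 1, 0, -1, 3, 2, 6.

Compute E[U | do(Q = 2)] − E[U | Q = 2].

1.5

do(Q=2) breaks Q's dependence on V. With Q=2 fixed, U across the units is -4, -5, -6, -3, -3, -3, mean -4.
E[U|Q=2] averages over only the 2 units with Q=2 (V = 0, -1): U = -5, -6, mean -5.5.
Difference = -4 − (-5.5) = 1.5.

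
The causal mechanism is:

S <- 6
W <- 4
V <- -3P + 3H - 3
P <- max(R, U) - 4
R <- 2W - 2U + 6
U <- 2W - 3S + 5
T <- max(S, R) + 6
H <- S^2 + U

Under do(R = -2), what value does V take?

do(R=-2) replaces the equation R <- 2W - 2U + 6 with the constant R = -2.
U = 2W - 3S + 5  [with W=4, S=6]  = -5
H = S^2 + U  [with S=6, U=-5]  = 31
P = max(R, U) - 4  [with R=-2, U=-5]  = -6
V = -3P + 3H - 3  [with P=-6, H=31]  = 108

108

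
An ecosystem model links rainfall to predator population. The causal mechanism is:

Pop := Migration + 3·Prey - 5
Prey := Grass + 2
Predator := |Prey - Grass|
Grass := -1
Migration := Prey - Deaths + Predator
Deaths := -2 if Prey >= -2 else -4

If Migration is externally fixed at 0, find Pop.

-2

The intervention breaks the incoming arrows to Migration: Migration := Prey - Deaths + Predator no longer applies, and Migration = 0.
Prey = Grass + 2  [with Grass=-1]  = 1
Pop = Migration + 3·Prey - 5  [with Migration=0, Prey=1]  = -2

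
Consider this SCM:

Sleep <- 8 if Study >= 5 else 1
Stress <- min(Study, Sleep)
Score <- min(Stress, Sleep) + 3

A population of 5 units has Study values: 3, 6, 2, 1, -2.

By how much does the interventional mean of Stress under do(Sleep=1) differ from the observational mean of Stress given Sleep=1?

The intervention sets Sleep=1 in all 5 units regardless of Study. Recomputing Stress per unit gives 1, 1, 1, 1, -2; average 0.4.
Observing Sleep=1 restricts to units where Sleep's equation naturally yields 1: Study ∈ {3, 2, 1, -2}. In that subpopulation Stress = 1, 1, 1, -2, mean 0.25.
Difference = 0.4 − 0.25 = 0.15.

0.15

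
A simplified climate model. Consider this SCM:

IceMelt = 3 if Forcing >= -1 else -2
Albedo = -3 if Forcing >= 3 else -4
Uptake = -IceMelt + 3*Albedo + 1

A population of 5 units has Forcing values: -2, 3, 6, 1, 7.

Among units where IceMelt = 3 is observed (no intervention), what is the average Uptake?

-11.75

Conditioning on IceMelt=3 selects the 4 unit(s) with Forcing ∈ {3, 6, 1, 7}. Their Uptake values: -11, -11, -14, -11. Mean = -11.75.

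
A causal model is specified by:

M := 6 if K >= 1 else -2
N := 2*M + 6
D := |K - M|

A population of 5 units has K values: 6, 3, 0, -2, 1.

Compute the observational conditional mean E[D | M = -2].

1

E[D|M=-2] averages over only the 2 units with M=-2 (K = 0, -2): D = 2, 0, mean 1.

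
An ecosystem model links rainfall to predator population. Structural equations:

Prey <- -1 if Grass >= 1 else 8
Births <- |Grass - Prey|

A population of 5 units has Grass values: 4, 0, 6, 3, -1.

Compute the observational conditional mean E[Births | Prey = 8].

8.5

Conditioning on Prey=8 selects the 2 unit(s) with Grass ∈ {0, -1}. Their Births values: 8, 9. Mean = 8.5.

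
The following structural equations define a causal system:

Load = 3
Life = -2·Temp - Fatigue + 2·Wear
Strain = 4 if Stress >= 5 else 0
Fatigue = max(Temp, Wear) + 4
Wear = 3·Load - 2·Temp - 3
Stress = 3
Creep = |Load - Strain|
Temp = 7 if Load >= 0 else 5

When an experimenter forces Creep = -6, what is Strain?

do(Creep=-6) replaces the equation Creep = |Load - Strain| with the constant Creep = -6.
Strain is not downstream of the intervention, so its value is determined by the original equations.
Strain = 4 if Stress >= 5 else 0  [with Stress=3]  = 0

0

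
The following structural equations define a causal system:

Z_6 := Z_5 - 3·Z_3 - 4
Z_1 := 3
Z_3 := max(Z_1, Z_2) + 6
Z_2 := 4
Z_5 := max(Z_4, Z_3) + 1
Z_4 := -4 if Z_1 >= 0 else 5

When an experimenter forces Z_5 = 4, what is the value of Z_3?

do(Z_5=4) replaces the equation Z_5 := max(Z_4, Z_3) + 1 with the constant Z_5 = 4.
Z_3 is not downstream of the intervention, so its value is determined by the original equations.
Z_3 = max(Z_1, Z_2) + 6  [with Z_1=3, Z_2=4]  = 10

10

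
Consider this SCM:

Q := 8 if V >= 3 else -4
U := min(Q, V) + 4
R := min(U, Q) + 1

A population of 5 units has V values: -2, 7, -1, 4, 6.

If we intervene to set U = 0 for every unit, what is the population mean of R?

Under do(U=0), U's equation is replaced by U=0 for every unit. Per-unit R: -3, 1, -3, 1, 1. Mean = -0.6.

-0.6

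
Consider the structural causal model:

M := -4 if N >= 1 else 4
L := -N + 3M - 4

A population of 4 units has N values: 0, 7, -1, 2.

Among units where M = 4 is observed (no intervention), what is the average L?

8.5

Conditioning on M=4 selects the 2 unit(s) with N ∈ {0, -1}. Their L values: 8, 9. Mean = 8.5.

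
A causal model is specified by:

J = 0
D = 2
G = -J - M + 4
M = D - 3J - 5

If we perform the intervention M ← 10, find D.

Under do(M=10), the mechanism M = D - 3J - 5 is discarded; M is fixed at 10.
D is not downstream of the intervention, so its value is determined by the original equations.

2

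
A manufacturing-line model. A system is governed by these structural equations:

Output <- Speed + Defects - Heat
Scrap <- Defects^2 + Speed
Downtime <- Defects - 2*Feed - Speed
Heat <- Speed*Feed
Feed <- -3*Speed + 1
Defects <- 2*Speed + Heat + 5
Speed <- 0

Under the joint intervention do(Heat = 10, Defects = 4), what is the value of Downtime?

2

Under do(Heat = 10, Defects = 4), each intervened variable's structural equation is replaced by its fixed value.
Feed = -3*Speed + 1  [with Speed=0]  = 1
Downtime = Defects - 2*Feed - Speed  [with Defects=4, Feed=1, Speed=0]  = 2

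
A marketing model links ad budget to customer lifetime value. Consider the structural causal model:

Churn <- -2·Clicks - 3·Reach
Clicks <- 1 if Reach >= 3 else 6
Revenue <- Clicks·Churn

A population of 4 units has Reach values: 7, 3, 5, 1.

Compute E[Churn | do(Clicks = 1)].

-14

do(Clicks=1) breaks Clicks's dependence on Reach. With Clicks=1 fixed, Churn across the units is -23, -11, -17, -5, mean -14.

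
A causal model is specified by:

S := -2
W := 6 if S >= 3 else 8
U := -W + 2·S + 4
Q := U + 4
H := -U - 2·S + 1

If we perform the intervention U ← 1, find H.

4

do(U=1) replaces the equation U := -W + 2·S + 4 with the constant U = 1.
H = -U - 2·S + 1  [with U=1, S=-2]  = 4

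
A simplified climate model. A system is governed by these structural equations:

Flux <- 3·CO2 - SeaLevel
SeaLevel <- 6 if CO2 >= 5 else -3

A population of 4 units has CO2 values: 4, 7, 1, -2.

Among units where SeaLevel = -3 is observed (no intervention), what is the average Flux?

Observing SeaLevel=-3 restricts to units where SeaLevel's equation naturally yields -3: CO2 ∈ {4, 1, -2}. In that subpopulation Flux = 15, 6, -3, mean 6.

6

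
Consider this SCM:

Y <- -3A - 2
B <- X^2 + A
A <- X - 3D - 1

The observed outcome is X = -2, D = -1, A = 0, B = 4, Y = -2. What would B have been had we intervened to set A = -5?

The intervention breaks the incoming arrows to A: A <- X - 3D - 1 no longer applies, and A = -5.
B = X^2 + A  [with X=-2, A=-5]  = -1

-1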